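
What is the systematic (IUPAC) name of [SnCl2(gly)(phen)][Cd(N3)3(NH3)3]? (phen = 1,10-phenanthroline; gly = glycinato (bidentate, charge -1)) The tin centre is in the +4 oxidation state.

Both ions are complex: the cation is named first with the plain metal name, the anion second with the -ate form; each ion's ligands are alphabetised independently.
Sn is given as +4; the cation's ligand charges sum to -3, so the complex cation is 1+.
A 1:1 salt means the anion carries the equal and opposite charge, 1−.
Anion: ligand charges sum to -3; for the ion to be 1−, Cd = +2.

dichloro(glycinato)(1,10-phenanthroline)tin(IV) triamminetriazidocadmate(II)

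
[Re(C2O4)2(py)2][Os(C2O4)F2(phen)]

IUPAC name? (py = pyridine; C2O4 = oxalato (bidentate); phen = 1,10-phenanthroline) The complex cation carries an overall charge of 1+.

dioxalatobis(pyridine)rhenium(V) difluorooxalato(1,10-phenanthroline)osmate(III)

The complex cation is given as 1+; its ligand charges sum to -4, so Re = +5.
A 1:1 salt means the anion carries the equal and opposite charge, 1−.
Anion: ligand charges sum to -4; for the ion to be 1−, Os = +3.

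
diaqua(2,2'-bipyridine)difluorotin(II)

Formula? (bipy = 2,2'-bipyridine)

[Sn(bipy)F2(H2O)2]

Ligands: 2 aqua (H2O, neutral), 2 fluoro (F, -1), 1 2,2'-bipyridine (bipy, neutral). Ligand charge sum = -2.
With Sn in oxidation state +2, the complex ion is [Sn...].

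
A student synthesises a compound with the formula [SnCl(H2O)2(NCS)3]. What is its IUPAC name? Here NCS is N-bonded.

There is no counter-ion, so the complex is neutral overall.
Ligand charges: 1×chloro (-1 each), 3×isothiocyanato (-1 each), 2×aqua (neutral); total -4. So Sn + (-4) = 0, giving Sn = +4.
Ligands are named alphabetically: aqua before chloro before isothiocyanato.

diaquachlorotriisothiocyanatotin(IV)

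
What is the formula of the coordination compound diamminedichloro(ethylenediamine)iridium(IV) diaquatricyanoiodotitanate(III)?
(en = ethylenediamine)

[IrCl2(en)(NH3)2][Ti(CN)3(H2O)2I]2

Cation [Ir…]: ligand charges -2, Ir(IV) ⇒ ion charge 2+.
Anion [Ti…]: ligand charges -4, Ti(III) ⇒ ion charge 1−.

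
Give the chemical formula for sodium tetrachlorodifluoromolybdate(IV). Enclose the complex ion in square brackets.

Ligands: 4 chloro (Cl, -1), 2 fluoro (F, -1). Ligand charge sum = -6.
With Mo in oxidation state +4, the complex ion is [Mo...]^2−.
Charge balance with sodium (+1) requires 1 complex ion per 2 sodium.

Na2[MoCl4F2]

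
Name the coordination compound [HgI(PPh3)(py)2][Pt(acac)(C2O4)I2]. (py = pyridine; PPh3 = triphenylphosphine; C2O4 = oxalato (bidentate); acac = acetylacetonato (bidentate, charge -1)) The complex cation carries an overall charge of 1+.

iodobis(pyridine)(triphenylphosphine)mercury(II) (acetylacetonato)diiodooxalatoplatinate(IV)

The complex cation is given as 1+; its ligand charges sum to -1, so Hg = +2.
A 1:1 salt means the anion carries the equal and opposite charge, 1−.
Anion: ligand charges sum to -5; for the ion to be 1−, Pt = +4.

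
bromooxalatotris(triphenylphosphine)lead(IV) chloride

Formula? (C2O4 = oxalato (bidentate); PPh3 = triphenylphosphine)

Ligands: 1 oxalato (C2O4, -2), 3 triphenylphosphine (PPh3, neutral), 1 bromo (Br, -1). Ligand charge sum = -3.
Charge balance with chloride (-1) requires 1 complex ion per 1 chloride.

[PbBr(C2O4)(PPh3)3]Cl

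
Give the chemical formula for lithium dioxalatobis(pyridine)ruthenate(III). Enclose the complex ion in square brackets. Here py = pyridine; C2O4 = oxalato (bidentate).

Li[Ru(C2O4)2(py)2]

Ligands: 2 pyridine (py, neutral), 2 oxalato (C2O4, -2). Ligand charge sum = -4.
Charge balance with lithium (+1) requires 1 complex ion per 1 lithium.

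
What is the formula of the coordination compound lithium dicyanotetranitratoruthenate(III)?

Li3[Ru(CN)2(NO3)4]

Ligands: 4 nitrato (NO3, -1), 2 cyano (CN, -1). Ligand charge sum = -6.
With Ru in oxidation state +3, the complex ion is [Ru...]^3−.
Charge balance with lithium (+1) requires 1 complex ion per 3 lithium.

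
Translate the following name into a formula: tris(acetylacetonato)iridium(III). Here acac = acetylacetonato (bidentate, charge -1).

Ligands: 3 acetylacetonato (acac, -1). Ligand charge sum = -3.
With Ir in oxidation state +3, the complex ion is [Ir...].

[Ir(acac)3]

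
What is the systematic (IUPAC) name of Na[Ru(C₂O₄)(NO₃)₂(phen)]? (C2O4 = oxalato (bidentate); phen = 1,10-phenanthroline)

sodium dinitratooxalato(1,10-phenanthroline)ruthenate(III)

The 1 sodium counter-ion carries a total charge of +1, so each complex ion is 1−.
Ligand charges: 2×nitrato (-1 each), 1×oxalato (-2 each), 1×1,10-phenanthroline (neutral); total -4. So Ru + (-4) = 1−, giving Ru = +3.
The complex ion is anionic, so ruthenium takes the -ate form ruthenate(III).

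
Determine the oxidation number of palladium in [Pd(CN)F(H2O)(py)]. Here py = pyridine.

+2

No counter-ion: the bracketed complex is neutral.
Ligand charges: 1×F = -1; 1×H2O neutral; 1×CN = -1; 1×py neutral; sum -2.
Pd + (-2) = 0 ⇒ Pd is +2.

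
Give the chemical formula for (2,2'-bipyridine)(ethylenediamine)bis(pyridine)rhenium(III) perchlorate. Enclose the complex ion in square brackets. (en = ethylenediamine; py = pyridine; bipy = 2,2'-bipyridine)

Ligands: 1 ethylenediamine (en, neutral), 2 pyridine (py, neutral), 1 2,2'-bipyridine (bipy, neutral). Ligand charge sum = 0.
Charge balance with perchlorate (-1) requires 1 complex ion per 3 perchlorate.

[Re(bipy)(en)(py)2](ClO4)3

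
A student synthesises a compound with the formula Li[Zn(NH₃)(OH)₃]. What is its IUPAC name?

lithium amminetrihydroxozincate(II)

The 1 lithium counter-ion carries a total charge of +1, so each complex ion is 1−.
Ligand charges: 3×hydroxo (-1 each), 1×ammine (neutral); total -3. So Zn + (-3) = 1−, giving Zn = +2.
Ligands are named alphabetically: ammine before hydroxo.
The complex ion is anionic, so zinc takes the -ate form zincate(II).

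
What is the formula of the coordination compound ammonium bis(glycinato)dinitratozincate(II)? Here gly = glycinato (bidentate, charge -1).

(NH4)2[Zn(gly)2(NO3)2]

Ligands: 2 nitrato (NO3, -1), 2 glycinato (gly, -1). Ligand charge sum = -4.
Charge balance with ammonium (+1) requires 1 complex ion per 2 ammonium.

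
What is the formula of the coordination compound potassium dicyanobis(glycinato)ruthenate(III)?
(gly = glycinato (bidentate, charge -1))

Ligands: 2 cyano (CN, -1), 2 glycinato (gly, -1). Ligand charge sum = -4.
With Ru in oxidation state +3, the complex ion is [Ru...]^1−.
Charge balance with potassium (+1) requires 1 complex ion per 1 potassium.

K[Ru(CN)2(gly)2]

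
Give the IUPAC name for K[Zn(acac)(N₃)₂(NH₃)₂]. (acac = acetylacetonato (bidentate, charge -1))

potassium (acetylacetonato)diamminediazidozincate(II)

The 1 potassium counter-ion carries a total charge of +1, so each complex ion is 1−.
Ligand charges: 2×ammine (neutral), 1×acetylacetonato (-1 each), 2×azido (-1 each); total -3. So Zn + (-3) = 1−, giving Zn = +2.
The complex ion is anionic, so zinc takes the -ate form zincate(II).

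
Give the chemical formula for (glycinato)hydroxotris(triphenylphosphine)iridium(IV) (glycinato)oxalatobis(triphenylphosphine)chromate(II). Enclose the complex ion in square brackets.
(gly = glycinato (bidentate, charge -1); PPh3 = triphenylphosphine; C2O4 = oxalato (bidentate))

Cation [Ir…]: ligand charges -2, Ir(IV) ⇒ ion charge 2+.
Anion [Cr…]: ligand charges -3, Cr(II) ⇒ ion charge 1−.

[Ir(gly)(OH)(PPh3)3][Cr(C2O4)(gly)(PPh3)2]2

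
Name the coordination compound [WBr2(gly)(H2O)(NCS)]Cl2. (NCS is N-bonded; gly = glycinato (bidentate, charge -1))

The 2 chloride counter-ions carry a total charge of -2, so each complex ion is 2+.
Ligand charges: 1×isothiocyanato (-1 each), 2×bromo (-1 each), 1×aqua (neutral), 1×glycinato (-1 each); total -4. So W + (-4) = 2+, giving W = +6.
Ligands are named alphabetically: aqua before bromo before glycinato before isothiocyanato.

aquadibromo(glycinato)isothiocyanatotungsten(VI) chloride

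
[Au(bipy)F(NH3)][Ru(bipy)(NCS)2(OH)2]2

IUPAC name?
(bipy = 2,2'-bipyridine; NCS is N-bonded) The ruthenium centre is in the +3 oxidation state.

ammine(2,2'-bipyridine)fluorogold(III) (2,2'-bipyridine)dihydroxodiisothiocyanatoruthenate(III)

Both ions are complex: the cation is named first with the plain metal name, the anion second with the -ate form; each ion's ligands are alphabetised independently.
Ru is given as +3; the anion's ligand charges sum to -4, so the complex anion is 1−.
With 2 anions per cation, the cation must be 2×1 = 2+.
Cation: ligand charges sum to -1; for the ion to be 2+, Au = +3.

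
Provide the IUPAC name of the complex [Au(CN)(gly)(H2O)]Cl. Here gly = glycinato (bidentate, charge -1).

aquacyano(glycinato)gold(III) chloride

The 1 chloride counter-ion carries a total charge of -1, so each complex ion is 1+.
Ligand charges: 1×glycinato (-1 each), 1×cyano (-1 each), 1×aqua (neutral); total -2. So Au + (-2) = 1+, giving Au = +3.
Ligands are named alphabetically: aqua before cyano before glycinato.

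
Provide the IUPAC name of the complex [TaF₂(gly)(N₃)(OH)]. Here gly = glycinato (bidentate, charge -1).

azidodifluoro(glycinato)hydroxotantalum(V)

There is no counter-ion, so the complex is neutral overall.
Ligand charges: 1×glycinato (-1 each), 1×hydroxo (-1 each), 2×fluoro (-1 each), 1×azido (-1 each); total -5. So Ta + (-5) = 0, giving Ta = +5.
Ligands are named alphabetically: azido before fluoro before glycinato before hydroxo.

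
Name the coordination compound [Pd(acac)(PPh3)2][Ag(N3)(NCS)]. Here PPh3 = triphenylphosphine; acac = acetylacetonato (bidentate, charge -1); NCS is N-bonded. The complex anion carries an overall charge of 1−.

(acetylacetonato)bis(triphenylphosphine)palladium(II) azidoisothiocyanatoargentate(I)

Both ions are complex: the cation is named first with the plain metal name, the anion second with the -ate form; each ion's ligands are alphabetised independently.
The complex anion is given as 1−; its ligand charges sum to -2, so Ag = +1.
A 1:1 salt means the cation carries the equal and opposite charge, 1+.
Cation: ligand charges sum to -1; for the ion to be 1+, Pd = +2.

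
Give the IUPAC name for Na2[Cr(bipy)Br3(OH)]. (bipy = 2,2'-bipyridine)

The 2 sodium counter-ions carry a total charge of +2, so each complex ion is 2−.
Ligand charges: 3×bromo (-1 each), 1×2,2'-bipyridine (neutral), 1×hydroxo (-1 each); total -4. So Cr + (-4) = 2−, giving Cr = +2.
Ligands are named alphabetically: bipyridine before bromo before hydroxo.
The complex ion is anionic, so chromium takes the -ate form chromate(II).

sodium (2,2'-bipyridine)tribromohydroxochromate(II)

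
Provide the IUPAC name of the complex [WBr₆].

There is no counter-ion, so the complex is neutral overall.
Ligand charges: 6×bromo (-1 each); total -6. So W + (-6) = 0, giving W = +6.

hexabromotungsten(VI)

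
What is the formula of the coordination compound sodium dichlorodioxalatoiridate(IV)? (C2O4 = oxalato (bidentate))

Na2[Ir(C2O4)2Cl2]

Ligands: 2 chloro (Cl, -1), 2 oxalato (C2O4, -2). Ligand charge sum = -6.
With Ir in oxidation state +4, the complex ion is [Ir...]^2−.
Charge balance with sodium (+1) requires 1 complex ion per 2 sodium.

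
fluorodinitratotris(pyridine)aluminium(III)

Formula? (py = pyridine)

Ligands: 1 fluoro (F, -1), 3 pyridine (py, neutral), 2 nitrato (NO3, -1). Ligand charge sum = -3.
With Al in oxidation state +3, the complex ion is [Al...].

[AlF(NO3)2(py)3]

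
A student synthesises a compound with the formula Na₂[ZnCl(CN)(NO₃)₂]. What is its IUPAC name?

The 2 sodium counter-ions carry a total charge of +2, so each complex ion is 2−.
Ligand charges: 1×chloro (-1 each), 2×nitrato (-1 each), 1×cyano (-1 each); total -4. So Zn + (-4) = 2−, giving Zn = +2.
Ligands are named alphabetically: chloro before cyano before nitrato.
The complex ion is anionic, so zinc takes the -ate form zincate(II).

sodium chlorocyanodinitratozincate(II)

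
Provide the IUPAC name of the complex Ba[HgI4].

barium tetraiodomercurate(II)

The 1 barium counter-ion carries a total charge of +2, so each complex ion is 2−.
Ligand charges: 4×iodo (-1 each); total -4. So Hg + (-4) = 2−, giving Hg = +2.
The complex ion is anionic, so mercury takes the -ate form mercurate(II).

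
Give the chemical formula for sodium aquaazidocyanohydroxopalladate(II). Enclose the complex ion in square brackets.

Ligands: 1 azido (N3, -1), 1 hydroxo (OH, -1), 1 cyano (CN, -1), 1 aqua (H2O, neutral). Ligand charge sum = -3.
Charge balance with sodium (+1) requires 1 complex ion per 1 sodium.

Na[Pd(CN)(H2O)(N3)(OH)]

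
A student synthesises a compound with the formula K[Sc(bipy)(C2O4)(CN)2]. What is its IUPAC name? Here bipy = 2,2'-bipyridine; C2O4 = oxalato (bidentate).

potassium (2,2'-bipyridine)dicyanooxalatoscandate(III)

The 1 potassium counter-ion carries a total charge of +1, so each complex ion is 1−.
Ligand charges: 2×cyano (-1 each), 1×2,2'-bipyridine (neutral), 1×oxalato (-2 each); total -4. So Sc + (-4) = 1−, giving Sc = +3.
Ligands are named alphabetically: bipyridine before cyano before oxalato.
The complex ion is anionic, so scandium takes the -ate form scandate(III).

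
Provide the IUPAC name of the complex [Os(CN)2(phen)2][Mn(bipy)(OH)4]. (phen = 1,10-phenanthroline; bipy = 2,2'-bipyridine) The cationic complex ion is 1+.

dicyanobis(1,10-phenanthroline)osmium(III) (2,2'-bipyridine)tetrahydroxomanganate(III)

The complex cation is given as 1+; its ligand charges sum to -2, so Os = +3.
A 1:1 salt means the anion carries the equal and opposite charge, 1−.
Anion: ligand charges sum to -4; for the ion to be 1−, Mn = +3.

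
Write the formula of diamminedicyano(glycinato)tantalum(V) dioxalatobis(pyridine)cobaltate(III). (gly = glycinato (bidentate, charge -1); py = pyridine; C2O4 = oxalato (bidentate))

[Ta(CN)2(gly)(NH3)2][Co(C2O4)2(py)2]2

Cation [Ta…]: ligand charges -3, Ta(V) ⇒ ion charge 2+.
Anion [Co…]: ligand charges -4, Co(III) ⇒ ion charge 1−.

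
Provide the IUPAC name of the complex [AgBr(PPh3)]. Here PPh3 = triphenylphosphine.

There is no counter-ion, so the complex is neutral overall.
Ligand charges: 1×bromo (-1 each), 1×triphenylphosphine (neutral); total -1. So Ag + (-1) = 0, giving Ag = +1.
Ligands are named alphabetically: bromo before triphenylphosphine.

bromo(triphenylphosphine)silver(I)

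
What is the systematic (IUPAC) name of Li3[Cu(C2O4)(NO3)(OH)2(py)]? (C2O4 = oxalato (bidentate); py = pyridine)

lithium dihydroxonitratooxalato(pyridine)cuprate(II)

The 3 lithium counter-ions carry a total charge of +3, so each complex ion is 3−.
Ligand charges: 2×hydroxo (-1 each), 1×oxalato (-2 each), 1×nitrato (-1 each), 1×pyridine (neutral); total -5. So Cu + (-5) = 3−, giving Cu = +2.
The complex ion is anionic, so copper takes the -ate form cuprate(II).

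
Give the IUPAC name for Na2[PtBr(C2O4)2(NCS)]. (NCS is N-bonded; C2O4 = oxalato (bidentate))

The 2 sodium counter-ions carry a total charge of +2, so each complex ion is 2−.
Ligand charges: 1×bromo (-1 each), 1×isothiocyanato (-1 each), 2×oxalato (-2 each); total -6. So Pt + (-6) = 2−, giving Pt = +4.
Ligands are named alphabetically: bromo before isothiocyanato before oxalato.
The complex ion is anionic, so platinum takes the -ate form platinate(IV).

sodium bromoisothiocyanatodioxalatoplatinate(IV)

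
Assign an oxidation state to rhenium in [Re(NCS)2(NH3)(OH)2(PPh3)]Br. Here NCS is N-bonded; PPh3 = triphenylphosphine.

1 bromide outside the brackets (-1 each) → the complex ion is 1+.
Ligand charges: 1×NH3 neutral; 2×OH = -2; 2×NCS = -2; 1×PPh3 neutral; sum -4.
Re + (-4) = 1+ ⇒ Re is +5.

+5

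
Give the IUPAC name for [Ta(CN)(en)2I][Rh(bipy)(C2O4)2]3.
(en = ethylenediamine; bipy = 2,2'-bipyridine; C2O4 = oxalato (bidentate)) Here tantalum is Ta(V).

cyanobis(ethylenediamine)iodotantalum(V) (2,2'-bipyridine)dioxalatorhodate(III)

Both ions are complex: the cation is named first with the plain metal name, the anion second with the -ate form; each ion's ligands are alphabetised independently.
Ta is given as +5; the cation's ligand charges sum to -2, so the complex cation is 3+.
With 3 anions per cation, each anion must be 3/3 = 1−.
Anion: ligand charges sum to -4; for the ion to be 1−, Rh = +3.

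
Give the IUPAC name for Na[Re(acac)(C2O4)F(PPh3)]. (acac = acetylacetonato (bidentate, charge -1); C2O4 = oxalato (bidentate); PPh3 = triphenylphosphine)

sodium (acetylacetonato)fluorooxalato(triphenylphosphine)rhenate(III)

The 1 sodium counter-ion carries a total charge of +1, so each complex ion is 1−.
Ligand charges: 1×acetylacetonato (-1 each), 1×fluoro (-1 each), 1×oxalato (-2 each), 1×triphenylphosphine (neutral); total -4. So Re + (-4) = 1−, giving Re = +3.
Ligands are named alphabetically: acetylacetonato before fluoro before oxalato before triphenylphosphine.
The complex ion is anionic, so rhenium takes the -ate form rhenate(III).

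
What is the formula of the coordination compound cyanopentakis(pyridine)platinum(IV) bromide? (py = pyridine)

[Pt(CN)(py)5]Br3

Ligands: 1 cyano (CN, -1), 5 pyridine (py, neutral). Ligand charge sum = -1.
With Pt in oxidation state +4, the complex ion is [Pt...]^3+.
Charge balance with bromide (-1) requires 1 complex ion per 3 bromide.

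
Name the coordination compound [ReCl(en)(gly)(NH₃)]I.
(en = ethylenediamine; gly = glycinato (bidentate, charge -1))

amminechloro(ethylenediamine)(glycinato)rhenium(III) iodide

The 1 iodide counter-ion carries a total charge of -1, so each complex ion is 1+.
Ligand charges: 1×ethylenediamine (neutral), 1×ammine (neutral), 1×chloro (-1 each), 1×glycinato (-1 each); total -2. So Re + (-2) = 1+, giving Re = +3.
Ligands are named alphabetically: ammine before chloro before ethylenediamine before glycinato.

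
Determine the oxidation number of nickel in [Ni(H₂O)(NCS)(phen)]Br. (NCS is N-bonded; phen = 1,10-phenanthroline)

1 bromide outside the brackets (-1 each) → the complex ion is 1+.
Ligand charges: 1×NCS = -1; 1×H2O neutral; 1×phen neutral; sum -1.
Ni + (-1) = 1+ ⇒ Ni is +2.

+2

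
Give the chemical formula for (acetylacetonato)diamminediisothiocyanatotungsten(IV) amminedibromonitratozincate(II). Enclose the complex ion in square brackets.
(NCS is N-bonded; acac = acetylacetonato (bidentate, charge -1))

[W(acac)(NCS)2(NH3)2][ZnBr2(NH3)(NO3)]

Cation [W…]: ligand charges -3, W(IV) ⇒ ion charge 1+.
Anion [Zn…]: ligand charges -3, Zn(II) ⇒ ion charge 1−.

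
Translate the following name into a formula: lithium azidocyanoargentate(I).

Ligands: 1 cyano (CN, -1), 1 azido (N3, -1). Ligand charge sum = -2.
With Ag in oxidation state +1, the complex ion is [Ag...]^1−.
Charge balance with lithium (+1) requires 1 complex ion per 1 lithium.

Li[Ag(CN)(N3)]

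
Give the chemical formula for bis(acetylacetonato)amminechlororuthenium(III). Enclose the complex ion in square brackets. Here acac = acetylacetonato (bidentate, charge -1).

Ligands: 1 chloro (Cl, -1), 1 ammine (NH3, neutral), 2 acetylacetonato (acac, -1). Ligand charge sum = -3.
With Ru in oxidation state +3, the complex ion is [Ru...].

[Ru(acac)2Cl(NH3)]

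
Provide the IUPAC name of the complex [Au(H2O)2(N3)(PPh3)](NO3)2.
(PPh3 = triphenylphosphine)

diaquaazido(triphenylphosphine)gold(III) nitrate

The 2 nitrate counter-ions carry a total charge of -2, so each complex ion is 2+.
Ligand charges: 1×triphenylphosphine (neutral), 2×aqua (neutral), 1×azido (-1 each); total -1. So Au + (-1) = 2+, giving Au = +3.
Ligands are named alphabetically: aqua before azido before triphenylphosphine.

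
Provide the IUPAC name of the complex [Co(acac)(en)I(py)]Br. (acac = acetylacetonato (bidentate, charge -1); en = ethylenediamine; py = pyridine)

(acetylacetonato)(ethylenediamine)iodo(pyridine)cobalt(III) bromide

The 1 bromide counter-ion carries a total charge of -1, so each complex ion is 1+.
Ligand charges: 1×acetylacetonato (-1 each), 1×ethylenediamine (neutral), 1×pyridine (neutral), 1×iodo (-1 each); total -2. So Co + (-2) = 1+, giving Co = +3.
Ligands are named alphabetically: acetylacetonato before ethylenediamine before iodo before pyridine.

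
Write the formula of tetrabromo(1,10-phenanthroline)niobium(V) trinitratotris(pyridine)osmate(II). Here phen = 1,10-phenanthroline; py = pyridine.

Cation [Nb…]: ligand charges -4, Nb(V) ⇒ ion charge 1+.
Anion [Os…]: ligand charges -3, Os(II) ⇒ ion charge 1−.
One 1+ cation balances one 1− anion.

[NbBr4(phen)][Os(NO3)3(py)3]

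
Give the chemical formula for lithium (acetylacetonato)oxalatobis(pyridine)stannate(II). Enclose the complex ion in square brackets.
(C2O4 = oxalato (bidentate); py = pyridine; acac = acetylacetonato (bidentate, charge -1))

Li[Sn(acac)(C2O4)(py)2]

Ligands: 1 oxalato (C2O4, -2), 2 pyridine (py, neutral), 1 acetylacetonato (acac, -1). Ligand charge sum = -3.
Charge balance with lithium (+1) requires 1 complex ion per 1 lithium.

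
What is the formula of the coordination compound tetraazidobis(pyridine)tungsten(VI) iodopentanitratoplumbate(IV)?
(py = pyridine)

Cation [W…]: ligand charges -4, W(VI) ⇒ ion charge 2+.
Anion [Pb…]: ligand charges -6, Pb(IV) ⇒ ion charge 2−.

[W(N3)4(py)2][PbI(NO3)5]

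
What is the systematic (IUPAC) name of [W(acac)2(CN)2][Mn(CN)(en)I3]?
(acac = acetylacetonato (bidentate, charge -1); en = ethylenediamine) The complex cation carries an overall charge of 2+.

The complex cation is given as 2+; its ligand charges sum to -4, so W = +6.
A 1:1 salt means the anion carries the equal and opposite charge, 2−.
Anion: ligand charges sum to -4; for the ion to be 2−, Mn = +2.

bis(acetylacetonato)dicyanotungsten(VI) cyano(ethylenediamine)triiodomanganate(II)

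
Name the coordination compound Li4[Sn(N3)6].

lithium hexaazidostannate(II)

The 4 lithium counter-ions carry a total charge of +4, so each complex ion is 4−.
Ligand charges: 6×azido (-1 each); total -6. So Sn + (-6) = 4−, giving Sn = +2.
The complex ion is anionic, so tin takes the -ate form stannate(II).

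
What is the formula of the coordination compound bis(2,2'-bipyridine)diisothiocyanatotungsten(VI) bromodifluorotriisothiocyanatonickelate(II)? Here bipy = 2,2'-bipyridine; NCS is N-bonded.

Cation [W…]: ligand charges -2, W(VI) ⇒ ion charge 4+.
Anion [Ni…]: ligand charges -6, Ni(II) ⇒ ion charge 4−.

[W(bipy)2(NCS)2][NiBrF2(NCS)3]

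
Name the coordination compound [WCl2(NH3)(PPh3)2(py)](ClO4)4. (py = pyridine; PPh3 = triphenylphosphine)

amminedichloro(pyridine)bis(triphenylphosphine)tungsten(VI) perchlorate

The 4 perchlorate counter-ions carry a total charge of -4, so each complex ion is 4+.
Ligand charges: 2×chloro (-1 each), 1×ammine (neutral), 1×pyridine (neutral), 2×triphenylphosphine (neutral); total -2. So W + (-2) = 4+, giving W = +6.
Ligands are named alphabetically: ammine before chloro before pyridine before triphenylphosphine.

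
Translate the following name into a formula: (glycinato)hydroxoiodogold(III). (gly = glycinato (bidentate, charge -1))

Ligands: 1 glycinato (gly, -1), 1 hydroxo (OH, -1), 1 iodo (I, -1). Ligand charge sum = -3.
With Au in oxidation state +3, the complex ion is [Au...].

[Au(gly)I(OH)]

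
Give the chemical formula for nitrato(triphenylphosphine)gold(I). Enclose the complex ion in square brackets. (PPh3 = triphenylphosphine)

Ligands: 1 nitrato (NO3, -1), 1 triphenylphosphine (PPh3, neutral). Ligand charge sum = -1.
With Au in oxidation state +1, the complex ion is [Au...].

[Au(NO3)(PPh3)]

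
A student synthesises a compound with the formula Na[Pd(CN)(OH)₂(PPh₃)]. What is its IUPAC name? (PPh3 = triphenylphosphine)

The 1 sodium counter-ion carries a total charge of +1, so each complex ion is 1−.
Ligand charges: 1×cyano (-1 each), 2×hydroxo (-1 each), 1×triphenylphosphine (neutral); total -3. So Pd + (-3) = 1−, giving Pd = +2.
The complex ion is anionic, so palladium takes the -ate form palladate(II).

sodium cyanodihydroxo(triphenylphosphine)palladate(II)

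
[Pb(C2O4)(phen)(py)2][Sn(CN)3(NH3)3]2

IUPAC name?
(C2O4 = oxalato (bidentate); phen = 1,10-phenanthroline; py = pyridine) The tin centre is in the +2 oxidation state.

Sn is given as +2; the anion's ligand charges sum to -3, so the complex anion is 1−.
With 2 anions per cation, the cation must be 2×1 = 2+.
Cation: ligand charges sum to -2; for the ion to be 2+, Pb = +4.

oxalato(1,10-phenanthroline)bis(pyridine)lead(IV) triamminetricyanostannate(II)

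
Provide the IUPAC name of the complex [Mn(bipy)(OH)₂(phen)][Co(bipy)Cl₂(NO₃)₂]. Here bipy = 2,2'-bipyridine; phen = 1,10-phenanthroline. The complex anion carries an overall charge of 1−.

Both ions are complex: the cation is named first with the plain metal name, the anion second with the -ate form; each ion's ligands are alphabetised independently.
The complex anion is given as 1−; its ligand charges sum to -4, so Co = +3.
A 1:1 salt means the cation carries the equal and opposite charge, 1+.
Cation: ligand charges sum to -2; for the ion to be 1+, Mn = +3.

(2,2'-bipyridine)dihydroxo(1,10-phenanthroline)manganese(III) (2,2'-bipyridine)dichlorodinitratocobaltate(III)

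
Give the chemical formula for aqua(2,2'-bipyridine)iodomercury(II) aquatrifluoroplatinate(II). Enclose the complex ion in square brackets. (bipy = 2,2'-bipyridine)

[Hg(bipy)(H2O)I][PtF3(H2O)]

Cation [Hg…]: ligand charges -1, Hg(II) ⇒ ion charge 1+.
Anion [Pt…]: ligand charges -3, Pt(II) ⇒ ion charge 1−.
One 1+ cation balances one 1− anion.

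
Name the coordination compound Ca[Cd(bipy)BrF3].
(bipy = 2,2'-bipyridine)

calcium (2,2'-bipyridine)bromotrifluorocadmate(II)

The 1 calcium counter-ion carries a total charge of +2, so each complex ion is 2−.
Ligand charges: 3×fluoro (-1 each), 1×bromo (-1 each), 1×2,2'-bipyridine (neutral); total -4. So Cd + (-4) = 2−, giving Cd = +2.
Ligands are named alphabetically: bipyridine before bromo before fluoro.
The complex ion is anionic, so cadmium takes the -ate form cadmate(II).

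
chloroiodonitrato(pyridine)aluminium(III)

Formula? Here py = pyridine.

[AlClI(NO3)(py)]

Ligands: 1 iodo (I, -1), 1 chloro (Cl, -1), 1 nitrato (NO3, -1), 1 pyridine (py, neutral). Ligand charge sum = -3.
With Al in oxidation state +3, the complex ion is [Al...].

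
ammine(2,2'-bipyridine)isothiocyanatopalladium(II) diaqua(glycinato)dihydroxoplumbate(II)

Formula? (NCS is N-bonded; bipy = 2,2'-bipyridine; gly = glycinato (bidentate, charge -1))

[Pd(bipy)(NCS)(NH3)][Pb(gly)(H2O)2(OH)2]

Cation [Pd…]: ligand charges -1, Pd(II) ⇒ ion charge 1+.
Anion [Pb…]: ligand charges -3, Pb(II) ⇒ ion charge 1−.
One 1+ cation balances one 1− anion.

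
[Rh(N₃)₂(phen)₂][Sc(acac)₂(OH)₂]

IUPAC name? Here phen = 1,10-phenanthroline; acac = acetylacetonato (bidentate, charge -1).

Both ions are complex: the cation is named first with the plain metal name, the anion second with the -ate form; each ion's ligands are alphabetised independently.
Scandium is always +3 in its complexes; the anion's ligand charges sum to -4, so the complex anion is 1−.
A 1:1 salt means the cation carries the equal and opposite charge, 1+.
Cation: ligand charges sum to -2; for the ion to be 1+, Rh = +3.

diazidobis(1,10-phenanthroline)rhodium(III) bis(acetylacetonato)dihydroxoscandate(III)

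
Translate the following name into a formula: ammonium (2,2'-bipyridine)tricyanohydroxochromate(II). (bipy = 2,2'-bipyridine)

Ligands: 1 hydroxo (OH, -1), 1 2,2'-bipyridine (bipy, neutral), 3 cyano (CN, -1). Ligand charge sum = -4.
With Cr in oxidation state +2, the complex ion is [Cr...]^2−.
Charge balance with ammonium (+1) requires 1 complex ion per 2 ammonium.

(NH4)2[Cr(bipy)(CN)3(OH)]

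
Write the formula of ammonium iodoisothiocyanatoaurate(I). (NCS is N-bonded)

NH4[AuI(NCS)]

Ligands: 1 isothiocyanato (NCS, -1), 1 iodo (I, -1). Ligand charge sum = -2.
With Au in oxidation state +1, the complex ion is [Au...]^1−.
Charge balance with ammonium (+1) requires 1 complex ion per 1 ammonium.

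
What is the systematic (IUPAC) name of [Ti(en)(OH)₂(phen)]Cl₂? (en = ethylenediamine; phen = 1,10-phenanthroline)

(ethylenediamine)dihydroxo(1,10-phenanthroline)titanium(IV) chloride

The 2 chloride counter-ions carry a total charge of -2, so each complex ion is 2+.
Ligand charges: 1×ethylenediamine (neutral), 1×1,10-phenanthroline (neutral), 2×hydroxo (-1 each); total -2. So Ti + (-2) = 2+, giving Ti = +4.
Ligands are named alphabetically: ethylenediamine before hydroxo before phenanthroline.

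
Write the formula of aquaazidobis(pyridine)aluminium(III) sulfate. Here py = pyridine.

Ligands: 1 aqua (H2O, neutral), 2 pyridine (py, neutral), 1 azido (N3, -1). Ligand charge sum = -1.
Charge balance with sulfate (-2) requires 1 complex ion per 1 sulfate.

[Al(H2O)(N3)(py)2]SO4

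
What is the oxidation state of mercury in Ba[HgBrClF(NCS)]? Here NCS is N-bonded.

1 barium outside the brackets (+2 each) → the complex ion is 2−.
Ligand charges: 1×F = -1; 1×Br = -1; 1×NCS = -1; 1×Cl = -1; sum -4.
Hg + (-4) = 2− ⇒ Hg is +2.

+2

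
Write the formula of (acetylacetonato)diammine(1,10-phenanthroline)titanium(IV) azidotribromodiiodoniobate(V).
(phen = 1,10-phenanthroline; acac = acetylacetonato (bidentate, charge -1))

[Ti(acac)(NH3)2(phen)][NbBr3I2(N3)]3

Cation [Ti…]: ligand charges -1, Ti(IV) ⇒ ion charge 3+.
Anion [Nb…]: ligand charges -6, Nb(V) ⇒ ion charge 1−.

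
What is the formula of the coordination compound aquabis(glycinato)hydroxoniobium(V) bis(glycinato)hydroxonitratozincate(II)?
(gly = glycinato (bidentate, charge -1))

[Nb(gly)2(H2O)(OH)][Zn(gly)2(NO3)(OH)]

Cation [Nb…]: ligand charges -3, Nb(V) ⇒ ion charge 2+.
Anion [Zn…]: ligand charges -4, Zn(II) ⇒ ion charge 2−.
One 2+ cation balances one 2− anion.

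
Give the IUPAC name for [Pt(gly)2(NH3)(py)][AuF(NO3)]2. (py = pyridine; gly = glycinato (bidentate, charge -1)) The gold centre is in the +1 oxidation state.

Au is given as +1; the anion's ligand charges sum to -2, so the complex anion is 1−.
With 2 anions per cation, the cation must be 2×1 = 2+.
Cation: ligand charges sum to -2; for the ion to be 2+, Pt = +4.

amminebis(glycinato)(pyridine)platinum(IV) fluoronitratoaurate(I)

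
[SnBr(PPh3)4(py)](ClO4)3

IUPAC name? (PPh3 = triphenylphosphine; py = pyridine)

bromo(pyridine)tetrakis(triphenylphosphine)tin(IV) perchlorate

The 3 perchlorate counter-ions carry a total charge of -3, so each complex ion is 3+.
Ligand charges: 1×bromo (-1 each), 4×triphenylphosphine (neutral), 1×pyridine (neutral); total -1. So Sn + (-1) = 3+, giving Sn = +4.
Ligands are named alphabetically: bromo before pyridine before triphenylphosphine.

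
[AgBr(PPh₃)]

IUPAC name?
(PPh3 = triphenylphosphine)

bromo(triphenylphosphine)silver(I)

There is no counter-ion, so the complex is neutral overall.
Ligand charges: 1×triphenylphosphine (neutral), 1×bromo (-1 each); total -1. So Ag + (-1) = 0, giving Ag = +1.
Ligands are named alphabetically: bromo before triphenylphosphine.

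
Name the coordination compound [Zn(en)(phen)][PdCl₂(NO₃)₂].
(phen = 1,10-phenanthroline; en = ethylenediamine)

Both ions are complex: the cation is named first with the plain metal name, the anion second with the -ate form; each ion's ligands are alphabetised independently.
Zinc is always +2 in its complexes; the cation's ligand charges sum to 0, so the complex cation is 2+.
A 1:1 salt means the anion carries the equal and opposite charge, 2−.
Anion: ligand charges sum to -4; for the ion to be 2−, Pd = +2.

(ethylenediamine)(1,10-phenanthroline)zinc(II) dichlorodinitratopalladate(II)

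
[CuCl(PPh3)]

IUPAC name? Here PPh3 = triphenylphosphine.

chloro(triphenylphosphine)copper(I)

There is no counter-ion, so the complex is neutral overall.
Ligand charges: 1×chloro (-1 each), 1×triphenylphosphine (neutral); total -1. So Cu + (-1) = 0, giving Cu = +1.
Ligands are named alphabetically: chloro before triphenylphosphine.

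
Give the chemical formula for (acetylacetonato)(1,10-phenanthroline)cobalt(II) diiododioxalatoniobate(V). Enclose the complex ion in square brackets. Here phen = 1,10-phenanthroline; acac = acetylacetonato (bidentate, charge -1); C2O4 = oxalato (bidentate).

Cation [Co…]: ligand charges -1, Co(II) ⇒ ion charge 1+.
Anion [Nb…]: ligand charges -6, Nb(V) ⇒ ion charge 1−.

[Co(acac)(phen)][Nb(C2O4)2I2]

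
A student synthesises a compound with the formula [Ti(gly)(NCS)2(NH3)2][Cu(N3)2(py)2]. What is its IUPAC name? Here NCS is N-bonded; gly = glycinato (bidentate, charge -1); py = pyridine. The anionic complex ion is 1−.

Both ions are complex: the cation is named first with the plain metal name, the anion second with the -ate form; each ion's ligands are alphabetised independently.
The complex anion is given as 1−; its ligand charges sum to -2, so Cu = +1.
A 1:1 salt means the cation carries the equal and opposite charge, 1+.
Cation: ligand charges sum to -3; for the ion to be 1+, Ti = +4.

diammine(glycinato)diisothiocyanatotitanium(IV) diazidobis(pyridine)cuprate(I)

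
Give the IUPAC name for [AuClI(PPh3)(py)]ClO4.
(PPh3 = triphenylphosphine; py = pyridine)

The 1 perchlorate counter-ion carries a total charge of -1, so each complex ion is 1+.
Ligand charges: 1×iodo (-1 each), 1×triphenylphosphine (neutral), 1×pyridine (neutral), 1×chloro (-1 each); total -2. So Au + (-2) = 1+, giving Au = +3.
Ligands are named alphabetically: chloro before iodo before pyridine before triphenylphosphine.

chloroiodo(pyridine)(triphenylphosphine)gold(III) perchlorate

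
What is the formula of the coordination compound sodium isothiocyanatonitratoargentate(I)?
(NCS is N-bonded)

Na[Ag(NCS)(NO3)]

Ligands: 1 nitrato (NO3, -1), 1 isothiocyanato (NCS, -1). Ligand charge sum = -2.
Charge balance with sodium (+1) requires 1 complex ion per 1 sodium.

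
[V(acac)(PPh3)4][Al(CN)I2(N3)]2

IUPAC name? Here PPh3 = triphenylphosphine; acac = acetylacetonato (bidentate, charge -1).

(acetylacetonato)tetrakis(triphenylphosphine)vanadium(III) azidocyanodiiodoaluminate(III)

Both ions are complex: the cation is named first with the plain metal name, the anion second with the -ate form; each ion's ligands are alphabetised independently.
Aluminium is always +3 in its complexes; the anion's ligand charges sum to -4, so the complex anion is 1−.
With 2 anions per cation, the cation must be 2×1 = 2+.
Cation: ligand charges sum to -1; for the ion to be 2+, V = +3.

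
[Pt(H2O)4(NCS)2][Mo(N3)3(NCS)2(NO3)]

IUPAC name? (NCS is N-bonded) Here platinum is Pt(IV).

Pt is given as +4; the cation's ligand charges sum to -2, so the complex cation is 2+.
A 1:1 salt means the anion carries the equal and opposite charge, 2−.
Anion: ligand charges sum to -6; for the ion to be 2−, Mo = +4.

tetraaquadiisothiocyanatoplatinum(IV) triazidodiisothiocyanatonitratomolybdate(IV)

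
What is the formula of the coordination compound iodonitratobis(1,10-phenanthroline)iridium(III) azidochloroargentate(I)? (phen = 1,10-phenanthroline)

[IrI(NO3)(phen)2][AgCl(N3)]

Cation [Ir…]: ligand charges -2, Ir(III) ⇒ ion charge 1+.
Anion [Ag…]: ligand charges -2, Ag(I) ⇒ ion charge 1−.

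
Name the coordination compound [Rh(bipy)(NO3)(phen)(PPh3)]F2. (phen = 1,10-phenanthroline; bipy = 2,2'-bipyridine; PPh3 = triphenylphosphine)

(2,2'-bipyridine)nitrato(1,10-phenanthroline)(triphenylphosphine)rhodium(III) fluoride

The 2 fluoride counter-ions carry a total charge of -2, so each complex ion is 2+.
Ligand charges: 1×1,10-phenanthroline (neutral), 1×nitrato (-1 each), 1×2,2'-bipyridine (neutral), 1×triphenylphosphine (neutral); total -1. So Rh + (-1) = 2+, giving Rh = +3.
Ligands are named alphabetically: bipyridine before nitrato before phenanthroline before triphenylphosphine.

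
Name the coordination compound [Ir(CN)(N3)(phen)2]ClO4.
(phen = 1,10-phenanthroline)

azidocyanobis(1,10-phenanthroline)iridium(III) perchlorate

The 1 perchlorate counter-ion carries a total charge of -1, so each complex ion is 1+.
Ligand charges: 1×cyano (-1 each), 2×1,10-phenanthroline (neutral), 1×azido (-1 each); total -2. So Ir + (-2) = 1+, giving Ir = +3.
Ligands are named alphabetically: azido before cyano before phenanthroline.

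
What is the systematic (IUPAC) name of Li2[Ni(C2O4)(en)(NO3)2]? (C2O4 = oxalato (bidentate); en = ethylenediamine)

The 2 lithium counter-ions carry a total charge of +2, so each complex ion is 2−.
Ligand charges: 1×oxalato (-2 each), 2×nitrato (-1 each), 1×ethylenediamine (neutral); total -4. So Ni + (-4) = 2−, giving Ni = +2.
Ligands are named alphabetically: ethylenediamine before nitrato before oxalato.
The complex ion is anionic, so nickel takes the -ate form nickelate(II).

lithium (ethylenediamine)dinitratooxalatonickelate(II)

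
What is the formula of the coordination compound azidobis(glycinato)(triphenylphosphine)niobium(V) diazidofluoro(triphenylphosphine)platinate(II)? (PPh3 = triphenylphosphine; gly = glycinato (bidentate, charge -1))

Cation [Nb…]: ligand charges -3, Nb(V) ⇒ ion charge 2+.
Anion [Pt…]: ligand charges -3, Pt(II) ⇒ ion charge 1−.
One 2+ cation requires 2 of the 1− anion.

[Nb(gly)2(N3)(PPh3)][PtF(N3)2(PPh3)]2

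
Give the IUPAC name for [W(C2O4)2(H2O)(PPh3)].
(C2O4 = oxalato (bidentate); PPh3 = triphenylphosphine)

There is no counter-ion, so the complex is neutral overall.
Ligand charges: 2×oxalato (-2 each), 1×triphenylphosphine (neutral), 1×aqua (neutral); total -4. So W + (-4) = 0, giving W = +4.
Ligands are named alphabetically: aqua before oxalato before triphenylphosphine.

aquadioxalato(triphenylphosphine)tungsten(IV)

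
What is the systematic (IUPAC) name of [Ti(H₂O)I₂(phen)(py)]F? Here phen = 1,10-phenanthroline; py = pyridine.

aquadiiodo(1,10-phenanthroline)(pyridine)titanium(III) fluoride

The 1 fluoride counter-ion carries a total charge of -1, so each complex ion is 1+.
Ligand charges: 1×aqua (neutral), 2×iodo (-1 each), 1×1,10-phenanthroline (neutral), 1×pyridine (neutral); total -2. So Ti + (-2) = 1+, giving Ti = +3.
Ligands are named alphabetically: aqua before iodo before phenanthroline before pyridine.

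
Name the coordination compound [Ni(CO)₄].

tetracarbonylnickel(0)

There is no counter-ion, so the complex is neutral overall.
Ligand charges: 4×carbonyl (neutral); total 0. So Ni + (0) = 0, giving Ni = 0.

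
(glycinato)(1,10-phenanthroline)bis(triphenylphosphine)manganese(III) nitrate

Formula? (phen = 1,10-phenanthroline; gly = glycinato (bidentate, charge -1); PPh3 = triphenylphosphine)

Ligands: 1 1,10-phenanthroline (phen, neutral), 1 glycinato (gly, -1), 2 triphenylphosphine (PPh3, neutral). Ligand charge sum = -1.
With Mn in oxidation state +3, the complex ion is [Mn...]^2+.
Charge balance with nitrate (-1) requires 1 complex ion per 2 nitrate.

[Mn(gly)(phen)(PPh3)2](NO3)2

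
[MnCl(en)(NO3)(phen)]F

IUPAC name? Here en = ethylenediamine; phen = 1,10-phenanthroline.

chloro(ethylenediamine)nitrato(1,10-phenanthroline)manganese(III) fluoride

The 1 fluoride counter-ion carries a total charge of -1, so each complex ion is 1+.
Ligand charges: 1×ethylenediamine (neutral), 1×chloro (-1 each), 1×1,10-phenanthroline (neutral), 1×nitrato (-1 each); total -2. So Mn + (-2) = 1+, giving Mn = +3.
Ligands are named alphabetically: chloro before ethylenediamine before nitrato before phenanthroline.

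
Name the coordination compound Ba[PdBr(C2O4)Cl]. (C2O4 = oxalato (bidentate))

barium bromochlorooxalatopalladate(II)

The 1 barium counter-ion carries a total charge of +2, so each complex ion is 2−.
Ligand charges: 1×bromo (-1 each), 1×oxalato (-2 each), 1×chloro (-1 each); total -4. So Pd + (-4) = 2−, giving Pd = +2.
The complex ion is anionic, so palladium takes the -ate form palladate(II).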